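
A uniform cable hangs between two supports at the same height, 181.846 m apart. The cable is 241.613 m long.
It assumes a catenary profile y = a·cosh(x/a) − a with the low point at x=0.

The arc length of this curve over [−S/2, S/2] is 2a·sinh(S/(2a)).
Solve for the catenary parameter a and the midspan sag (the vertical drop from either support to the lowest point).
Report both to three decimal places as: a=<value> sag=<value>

seed: a₀ = √(S³/(24(L−S))) = √(181.846³/(24·59.767)) = 64.746945
iter 1: u=1.404282  f(a)=+6.177e+00  f'(a)=-2.237e+00  a ← 64.746945 − (+6.177e+00/-2.237e+00) = 67.508640
iter 2: u=1.346835  f(a)=+4.172e-01  f'(a)=-1.944e+00  a ← 67.508640 − (+4.172e-01/-1.944e+00) = 67.723264
iter 3: u=1.342567  f(a)=+2.208e-03  f'(a)=-1.923e+00  a ← 67.723264 − (+2.208e-03/-1.923e+00) = 67.724412
iter 4: u=1.342544  f(a)=+6.257e-08  f'(a)=-1.923e+00  a ← 67.724412 − (+6.257e-08/-1.923e+00) = 67.724412
iter 5: u=1.342544  f(a)=-2.842e-14  f'(a)=-1.923e+00  a ← 67.724412 − (-2.842e-14/-1.923e+00) = 67.724412
converged: |Δa| < 1e-12 after 5 iterations
sag = a·(cosh(S/(2a)) − 1) = 67.724412·(cosh(1.342544) − 1) = 70.770376
T_max/T_min = cosh(S/(2a)) = 2.044976

a=67.724 sag=70.770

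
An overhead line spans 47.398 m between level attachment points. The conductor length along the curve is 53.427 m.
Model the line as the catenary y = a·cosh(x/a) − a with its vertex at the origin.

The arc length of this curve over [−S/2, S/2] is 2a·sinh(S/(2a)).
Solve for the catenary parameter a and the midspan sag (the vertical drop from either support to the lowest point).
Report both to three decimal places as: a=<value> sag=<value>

seed: a₀ = √(S³/(24(L−S))) = √(47.398³/(24·6.029)) = 27.127624
iter 1: u=0.873611  f(a)=+2.343e-01  f'(a)=-4.794e-01  a ← 27.127624 − (+2.343e-01/-4.794e-01) = 27.616389
iter 2: u=0.858150  f(a)=+6.482e-03  f'(a)=-4.532e-01  a ← 27.616389 − (+6.482e-03/-4.532e-01) = 27.630693
iter 3: u=0.857706  f(a)=+5.274e-06  f'(a)=-4.524e-01  a ← 27.630693 − (+5.274e-06/-4.524e-01) = 27.630705
iter 4: u=0.857705  f(a)=+3.496e-12  f'(a)=-4.524e-01  a ← 27.630705 − (+3.496e-12/-4.524e-01) = 27.630705
converged: |Δa| < 1e-12 after 4 iterations
sag = a·(cosh(S/(2a)) − 1) = 27.630705·(cosh(0.857705) − 1) = 10.801924
T_max/T_min = cosh(S/(2a)) = 1.390939

a=27.631 sag=10.802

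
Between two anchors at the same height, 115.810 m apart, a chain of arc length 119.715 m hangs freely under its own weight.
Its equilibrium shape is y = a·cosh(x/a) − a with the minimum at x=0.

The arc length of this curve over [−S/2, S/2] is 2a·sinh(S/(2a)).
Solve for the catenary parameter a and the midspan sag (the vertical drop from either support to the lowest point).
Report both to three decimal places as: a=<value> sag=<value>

a=129.383 sag=13.175

seed: a₀ = √(S³/(24(L−S))) = √(115.810³/(24·3.905)) = 128.736872
iter 1: u=0.449793  f(a)=+3.969e-02  f'(a)=-6.190e-02  a ← 128.736872 − (+3.969e-02/-6.190e-02) = 129.378083
iter 2: u=0.447564  f(a)=+2.985e-04  f'(a)=-6.097e-02  a ← 129.378083 − (+2.985e-04/-6.097e-02) = 129.382978
iter 3: u=0.447547  f(a)=+1.717e-08  f'(a)=-6.097e-02  a ← 129.382978 − (+1.717e-08/-6.097e-02) = 129.382979
iter 4: u=0.447547  f(a)=+0.000e+00  f'(a)=-6.097e-02  a ← 129.382979 − (+0.000e+00/-6.097e-02) = 129.382979
converged: |Δa| < 1e-12 after 4 iterations
sag = a·(cosh(S/(2a)) − 1) = 129.382979·(cosh(0.447547) − 1) = 13.175344
T_max/T_min = cosh(S/(2a)) = 1.101832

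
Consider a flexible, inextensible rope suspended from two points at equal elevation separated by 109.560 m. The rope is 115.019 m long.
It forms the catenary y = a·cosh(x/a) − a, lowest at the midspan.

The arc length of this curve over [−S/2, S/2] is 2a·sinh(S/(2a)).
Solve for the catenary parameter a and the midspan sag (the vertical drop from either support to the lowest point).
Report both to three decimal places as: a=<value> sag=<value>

a=100.928 sag=15.235

seed: a₀ = √(S³/(24(L−S))) = √(109.560³/(24·5.459)) = 100.188037
iter 1: u=0.546772  f(a)=+8.218e-02  f'(a)=-1.123e-01  a ← 100.188037 − (+8.218e-02/-1.123e-01) = 100.920073
iter 2: u=0.542806  f(a)=+9.095e-04  f'(a)=-1.098e-01  a ← 100.920073 − (+9.095e-04/-1.098e-01) = 100.928357
iter 3: u=0.542761  f(a)=+1.141e-07  f'(a)=-1.098e-01  a ← 100.928357 − (+1.141e-07/-1.098e-01) = 100.928358
iter 4: u=0.542761  f(a)=-1.421e-14  f'(a)=-1.098e-01  a ← 100.928358 − (-1.421e-14/-1.098e-01) = 100.928358
converged: |Δa| < 1e-12 after 4 iterations
sag = a·(cosh(S/(2a)) − 1) = 100.928358·(cosh(0.542761) − 1) = 15.234786
T_max/T_min = cosh(S/(2a)) = 1.150947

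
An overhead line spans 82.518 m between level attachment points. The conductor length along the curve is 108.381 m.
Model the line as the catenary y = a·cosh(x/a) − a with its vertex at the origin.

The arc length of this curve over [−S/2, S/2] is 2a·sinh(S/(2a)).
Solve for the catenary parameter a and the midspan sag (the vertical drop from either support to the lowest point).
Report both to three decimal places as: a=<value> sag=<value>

a=31.410 sag=31.225

seed: a₀ = √(S³/(24(L−S))) = √(82.518³/(24·25.863)) = 30.086936
iter 1: u=1.371326  f(a)=+2.544e+00  f'(a)=-2.065e+00  a ← 30.086936 − (+2.544e+00/-2.065e+00) = 31.318694
iter 2: u=1.317392  f(a)=+1.645e-01  f'(a)=-1.806e+00  a ← 31.318694 − (+1.645e-01/-1.806e+00) = 31.409818
iter 3: u=1.313570  f(a)=+7.939e-04  f'(a)=-1.788e+00  a ← 31.409818 − (+7.939e-04/-1.788e+00) = 31.410262
iter 4: u=1.313552  f(a)=+1.868e-08  f'(a)=-1.788e+00  a ← 31.410262 − (+1.868e-08/-1.788e+00) = 31.410262
iter 5: u=1.313552  f(a)=-1.421e-14  f'(a)=-1.788e+00  a ← 31.410262 − (-1.421e-14/-1.788e+00) = 31.410262
converged: |Δa| < 1e-12 after 5 iterations
sag = a·(cosh(S/(2a)) − 1) = 31.410262·(cosh(1.313552) − 1) = 31.225310
T_max/T_min = cosh(S/(2a)) = 1.994112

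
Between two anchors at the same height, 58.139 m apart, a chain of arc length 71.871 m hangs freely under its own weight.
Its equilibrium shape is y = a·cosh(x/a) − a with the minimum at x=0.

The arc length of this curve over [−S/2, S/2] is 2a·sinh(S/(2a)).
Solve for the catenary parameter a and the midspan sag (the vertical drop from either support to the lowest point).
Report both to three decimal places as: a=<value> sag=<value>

a=25.241 sag=18.673

seed: a₀ = √(S³/(24(L−S))) = √(58.139³/(24·13.732)) = 24.419053
iter 1: u=1.190443  f(a)=+1.007e+00  f'(a)=-1.292e+00  a ← 24.419053 − (+1.007e+00/-1.292e+00) = 25.197862
iter 2: u=1.153649  f(a)=+5.016e-02  f'(a)=-1.166e+00  a ← 25.197862 − (+5.016e-02/-1.166e+00) = 25.240862
iter 3: u=1.151684  f(a)=+1.390e-04  f'(a)=-1.160e+00  a ← 25.240862 − (+1.390e-04/-1.160e+00) = 25.240982
iter 4: u=1.151679  f(a)=+1.075e-09  f'(a)=-1.160e+00  a ← 25.240982 − (+1.075e-09/-1.160e+00) = 25.240982
iter 5: u=1.151679  f(a)=-1.421e-14  f'(a)=-1.160e+00  a ← 25.240982 − (-1.421e-14/-1.160e+00) = 25.240982
converged: |Δa| < 1e-12 after 5 iterations
sag = a·(cosh(S/(2a)) − 1) = 25.240982·(cosh(1.151679) − 1) = 18.673336
T_max/T_min = cosh(S/(2a)) = 1.739802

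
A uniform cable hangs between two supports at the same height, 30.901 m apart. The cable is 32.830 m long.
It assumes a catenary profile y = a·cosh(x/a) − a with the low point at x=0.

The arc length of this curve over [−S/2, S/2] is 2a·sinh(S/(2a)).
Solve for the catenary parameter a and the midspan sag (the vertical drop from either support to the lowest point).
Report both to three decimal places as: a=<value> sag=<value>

seed: a₀ = √(S³/(24(L−S))) = √(30.901³/(24·1.929)) = 25.245680
iter 1: u=0.612006  f(a)=+3.645e-02  f'(a)=-1.586e-01  a ← 25.245680 − (+3.645e-02/-1.586e-01) = 25.475471
iter 2: u=0.606485  f(a)=+5.036e-04  f'(a)=-1.543e-01  a ← 25.475471 − (+5.036e-04/-1.543e-01) = 25.478736
iter 3: u=0.606408  f(a)=+9.915e-08  f'(a)=-1.542e-01  a ← 25.478736 − (+9.915e-08/-1.542e-01) = 25.478736
iter 4: u=0.606408  f(a)=+7.105e-15  f'(a)=-1.542e-01  a ← 25.478736 − (+7.105e-15/-1.542e-01) = 25.478736
converged: |Δa| < 1e-12 after 4 iterations
sag = a·(cosh(S/(2a)) − 1) = 25.478736·(cosh(0.606408) − 1) = 4.829979
T_max/T_min = cosh(S/(2a)) = 1.189569

a=25.479 sag=4.830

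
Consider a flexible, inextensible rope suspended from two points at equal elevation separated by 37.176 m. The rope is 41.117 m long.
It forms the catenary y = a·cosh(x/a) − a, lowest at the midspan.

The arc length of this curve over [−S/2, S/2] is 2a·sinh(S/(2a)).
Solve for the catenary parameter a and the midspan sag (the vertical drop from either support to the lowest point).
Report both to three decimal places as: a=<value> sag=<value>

a=23.669 sag=7.682

seed: a₀ = √(S³/(24(L−S))) = √(37.176³/(24·3.941)) = 23.306934
iter 1: u=0.797531  f(a)=+1.272e-01  f'(a)=-3.602e-01  a ← 23.306934 − (+1.272e-01/-3.602e-01) = 23.660222
iter 2: u=0.785622  f(a)=+2.951e-03  f'(a)=-3.437e-01  a ← 23.660222 − (+2.951e-03/-3.437e-01) = 23.668809
iter 3: u=0.785337  f(a)=+1.671e-06  f'(a)=-3.433e-01  a ← 23.668809 − (+1.671e-06/-3.433e-01) = 23.668814
iter 4: u=0.785337  f(a)=+5.329e-13  f'(a)=-3.433e-01  a ← 23.668814 − (+5.329e-13/-3.433e-01) = 23.668814
converged: |Δa| < 1e-12 after 4 iterations
sag = a·(cosh(S/(2a)) − 1) = 23.668814·(cosh(0.785337) − 1) = 7.681859
T_max/T_min = cosh(S/(2a)) = 1.324556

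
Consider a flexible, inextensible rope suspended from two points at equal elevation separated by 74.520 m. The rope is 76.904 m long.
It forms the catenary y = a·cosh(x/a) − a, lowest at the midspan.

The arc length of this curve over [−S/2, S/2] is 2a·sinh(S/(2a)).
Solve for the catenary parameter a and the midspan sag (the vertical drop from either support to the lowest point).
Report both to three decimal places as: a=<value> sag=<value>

seed: a₀ = √(S³/(24(L−S))) = √(74.520³/(24·2.384)) = 85.045340
iter 1: u=0.438119  f(a)=+2.299e-02  f'(a)=-5.715e-02  a ← 85.045340 − (+2.299e-02/-5.715e-02) = 85.447545
iter 2: u=0.436057  f(a)=+1.641e-04  f'(a)=-5.633e-02  a ← 85.447545 − (+1.641e-04/-5.633e-02) = 85.450458
iter 3: u=0.436042  f(a)=+8.495e-09  f'(a)=-5.633e-02  a ← 85.450458 − (+8.495e-09/-5.633e-02) = 85.450458
iter 4: u=0.436042  f(a)=+0.000e+00  f'(a)=-5.633e-02  a ← 85.450458 − (+0.000e+00/-5.633e-02) = 85.450458
converged: |Δa| < 1e-12 after 4 iterations
sag = a·(cosh(S/(2a)) − 1) = 85.450458·(cosh(0.436042) − 1) = 8.252995
T_max/T_min = cosh(S/(2a)) = 1.096582

a=85.450 sag=8.253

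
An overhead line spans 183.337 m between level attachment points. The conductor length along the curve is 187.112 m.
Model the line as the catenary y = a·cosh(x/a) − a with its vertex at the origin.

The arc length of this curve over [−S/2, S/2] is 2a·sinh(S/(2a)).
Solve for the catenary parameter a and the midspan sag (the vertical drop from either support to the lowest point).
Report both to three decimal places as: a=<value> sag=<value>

seed: a₀ = √(S³/(24(L−S))) = √(183.337³/(24·3.775)) = 260.802099
iter 1: u=0.351487  f(a)=+2.339e-02  f'(a)=-2.931e-02  a ← 260.802099 − (+2.339e-02/-2.931e-02) = 261.600077
iter 2: u=0.350415  f(a)=+1.078e-04  f'(a)=-2.904e-02  a ← 261.600077 − (+1.078e-04/-2.904e-02) = 261.603788
iter 3: u=0.350410  f(a)=+2.312e-09  f'(a)=-2.904e-02  a ← 261.603788 − (+2.312e-09/-2.904e-02) = 261.603788
iter 4: u=0.350410  f(a)=+2.842e-14  f'(a)=-2.904e-02  a ← 261.603788 − (+2.842e-14/-2.904e-02) = 261.603788
converged: |Δa| < 1e-12 after 4 iterations
sag = a·(cosh(S/(2a)) − 1) = 261.603788·(cosh(0.350410) − 1) = 16.225777
T_max/T_min = cosh(S/(2a)) = 1.062024

a=261.604 sag=16.226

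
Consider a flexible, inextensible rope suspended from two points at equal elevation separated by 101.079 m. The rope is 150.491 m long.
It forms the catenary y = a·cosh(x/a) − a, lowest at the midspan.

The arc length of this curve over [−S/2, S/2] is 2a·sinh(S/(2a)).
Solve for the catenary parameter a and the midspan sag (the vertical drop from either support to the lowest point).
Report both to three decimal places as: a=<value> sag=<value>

seed: a₀ = √(S³/(24(L−S))) = √(101.079³/(24·49.412)) = 29.510024
iter 1: u=1.712621  f(a)=+7.774e+00  f'(a)=-4.440e+00  a ← 29.510024 − (+7.774e+00/-4.440e+00) = 31.260958
iter 2: u=1.616697  f(a)=+7.456e-01  f'(a)=-3.626e+00  a ← 31.260958 − (+7.456e-01/-3.626e+00) = 31.466610
iter 3: u=1.606131  f(a)=+8.465e-03  f'(a)=-3.544e+00  a ← 31.466610 − (+8.465e-03/-3.544e+00) = 31.468999
iter 4: u=1.606009  f(a)=+1.119e-06  f'(a)=-3.543e+00  a ← 31.468999 − (+1.119e-06/-3.543e+00) = 31.468999
iter 5: u=1.606009  f(a)=+2.842e-14  f'(a)=-3.543e+00  a ← 31.468999 − (+2.842e-14/-3.543e+00) = 31.468999
converged: |Δa| < 1e-12 after 5 iterations
sag = a·(cosh(S/(2a)) − 1) = 31.468999·(cosh(1.606009) − 1) = 50.091918
T_max/T_min = cosh(S/(2a)) = 2.591786

a=31.469 sag=50.092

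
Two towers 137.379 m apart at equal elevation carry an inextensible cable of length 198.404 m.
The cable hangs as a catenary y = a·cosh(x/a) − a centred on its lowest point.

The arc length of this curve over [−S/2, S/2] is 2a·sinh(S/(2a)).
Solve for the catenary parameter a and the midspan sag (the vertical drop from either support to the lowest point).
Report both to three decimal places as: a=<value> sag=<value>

seed: a₀ = √(S³/(24(L−S))) = √(137.379³/(24·61.025)) = 42.074698
iter 1: u=1.632561  f(a)=+8.668e+00  f'(a)=-3.751e+00  a ← 42.074698 − (+8.668e+00/-3.751e+00) = 44.385385
iter 2: u=1.547570  f(a)=+7.653e-01  f'(a)=-3.116e+00  a ← 44.385385 − (+7.653e-01/-3.116e+00) = 44.631015
iter 3: u=1.539053  f(a)=+7.242e-03  f'(a)=-3.057e+00  a ← 44.631015 − (+7.242e-03/-3.057e+00) = 44.633384
iter 4: u=1.538971  f(a)=+6.620e-07  f'(a)=-3.056e+00  a ← 44.633384 − (+6.620e-07/-3.056e+00) = 44.633384
iter 5: u=1.538971  f(a)=+2.842e-14  f'(a)=-3.056e+00  a ← 44.633384 − (+2.842e-14/-3.056e+00) = 44.633384
converged: |Δa| < 1e-12 after 5 iterations
sag = a·(cosh(S/(2a)) − 1) = 44.633384·(cosh(1.538971) − 1) = 64.147018
T_max/T_min = cosh(S/(2a)) = 2.437198

a=44.633 sag=64.147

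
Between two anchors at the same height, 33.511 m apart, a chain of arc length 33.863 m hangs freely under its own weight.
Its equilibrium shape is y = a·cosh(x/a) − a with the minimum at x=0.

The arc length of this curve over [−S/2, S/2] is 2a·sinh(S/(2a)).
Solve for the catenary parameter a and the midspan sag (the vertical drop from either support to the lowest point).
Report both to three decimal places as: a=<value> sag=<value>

a=66.848 sag=2.111

seed: a₀ = √(S³/(24(L−S))) = √(33.511³/(24·0.352)) = 66.742755
iter 1: u=0.251046  f(a)=+1.111e-03  f'(a)=-1.061e-02  a ← 66.742755 − (+1.111e-03/-1.061e-02) = 66.847412
iter 2: u=0.250653  f(a)=+2.618e-06  f'(a)=-1.056e-02  a ← 66.847412 − (+2.618e-06/-1.056e-02) = 66.847660
iter 3: u=0.250652  f(a)=+1.461e-11  f'(a)=-1.056e-02  a ← 66.847660 − (+1.461e-11/-1.056e-02) = 66.847660
iter 4: u=0.250652  f(a)=+0.000e+00  f'(a)=-1.056e-02  a ← 66.847660 − (+0.000e+00/-1.056e-02) = 66.847660
converged: |Δa| < 1e-12 after 4 iterations
sag = a·(cosh(S/(2a)) − 1) = 66.847660·(cosh(0.250652) − 1) = 2.110917
T_max/T_min = cosh(S/(2a)) = 1.031578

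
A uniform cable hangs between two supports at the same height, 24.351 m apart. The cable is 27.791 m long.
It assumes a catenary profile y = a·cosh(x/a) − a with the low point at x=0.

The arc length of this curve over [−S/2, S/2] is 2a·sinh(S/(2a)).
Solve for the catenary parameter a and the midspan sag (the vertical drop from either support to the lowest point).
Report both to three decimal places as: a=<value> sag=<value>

seed: a₀ = √(S³/(24(L−S))) = √(24.351³/(24·3.440)) = 13.224838
iter 1: u=0.920654  f(a)=+1.488e-01  f'(a)=-5.657e-01  a ← 13.224838 − (+1.488e-01/-5.657e-01) = 13.487820
iter 2: u=0.902703  f(a)=+4.553e-03  f'(a)=-5.315e-01  a ← 13.487820 − (+4.553e-03/-5.315e-01) = 13.496386
iter 3: u=0.902130  f(a)=+4.564e-06  f'(a)=-5.305e-01  a ← 13.496386 − (+4.564e-06/-5.305e-01) = 13.496395
iter 4: u=0.902130  f(a)=+4.590e-12  f'(a)=-5.305e-01  a ← 13.496395 − (+4.590e-12/-5.305e-01) = 13.496395
converged: |Δa| < 1e-12 after 4 iterations
sag = a·(cosh(S/(2a)) − 1) = 13.496395·(cosh(0.902130) − 1) = 5.874656
T_max/T_min = cosh(S/(2a)) = 1.435276

a=13.496 sag=5.875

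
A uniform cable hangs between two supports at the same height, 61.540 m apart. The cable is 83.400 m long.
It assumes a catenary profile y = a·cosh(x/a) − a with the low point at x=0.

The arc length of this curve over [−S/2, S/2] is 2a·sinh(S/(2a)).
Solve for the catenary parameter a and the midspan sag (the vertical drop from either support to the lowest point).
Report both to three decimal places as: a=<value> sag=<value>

a=22.119 sag=25.084

seed: a₀ = √(S³/(24(L−S))) = √(61.540³/(24·21.860)) = 21.076842
iter 1: u=1.459896  f(a)=+2.451e+00  f'(a)=-2.551e+00  a ← 21.076842 − (+2.451e+00/-2.551e+00) = 22.037594
iter 2: u=1.396250  f(a)=+1.776e-01  f'(a)=-2.194e+00  a ← 22.037594 − (+1.776e-01/-2.194e+00) = 22.118529
iter 3: u=1.391141  f(a)=+1.093e-03  f'(a)=-2.167e+00  a ← 22.118529 − (+1.093e-03/-2.167e+00) = 22.119034
iter 4: u=1.391110  f(a)=+4.194e-08  f'(a)=-2.167e+00  a ← 22.119034 − (+4.194e-08/-2.167e+00) = 22.119034
iter 5: u=1.391110  f(a)=+0.000e+00  f'(a)=-2.167e+00  a ← 22.119034 − (+0.000e+00/-2.167e+00) = 22.119034
converged: |Δa| < 1e-12 after 5 iterations
sag = a·(cosh(S/(2a)) − 1) = 22.119034·(cosh(1.391110) − 1) = 25.084162
T_max/T_min = cosh(S/(2a)) = 2.134053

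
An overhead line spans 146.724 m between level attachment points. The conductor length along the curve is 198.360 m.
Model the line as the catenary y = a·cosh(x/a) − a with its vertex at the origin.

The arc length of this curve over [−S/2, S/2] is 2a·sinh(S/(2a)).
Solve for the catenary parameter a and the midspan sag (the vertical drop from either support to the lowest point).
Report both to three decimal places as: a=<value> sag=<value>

seed: a₀ = √(S³/(24(L−S))) = √(146.724³/(24·51.636)) = 50.485867
iter 1: u=1.453120  f(a)=+5.734e+00  f'(a)=-2.511e+00  a ← 50.485867 − (+5.734e+00/-2.511e+00) = 52.769038
iter 2: u=1.390247  f(a)=+4.119e-01  f'(a)=-2.162e+00  a ← 52.769038 − (+4.119e-01/-2.162e+00) = 52.959526
iter 3: u=1.385247  f(a)=+2.489e-03  f'(a)=-2.136e+00  a ← 52.959526 − (+2.489e-03/-2.136e+00) = 52.960691
iter 4: u=1.385216  f(a)=+9.214e-08  f'(a)=-2.136e+00  a ← 52.960691 − (+9.214e-08/-2.136e+00) = 52.960691
iter 5: u=1.385216  f(a)=+2.842e-14  f'(a)=-2.136e+00  a ← 52.960691 − (+2.842e-14/-2.136e+00) = 52.960691
converged: |Δa| < 1e-12 after 5 iterations
sag = a·(cosh(S/(2a)) − 1) = 52.960691·(cosh(1.385216) − 1) = 59.473766
T_max/T_min = cosh(S/(2a)) = 2.122979

a=52.961 sag=59.474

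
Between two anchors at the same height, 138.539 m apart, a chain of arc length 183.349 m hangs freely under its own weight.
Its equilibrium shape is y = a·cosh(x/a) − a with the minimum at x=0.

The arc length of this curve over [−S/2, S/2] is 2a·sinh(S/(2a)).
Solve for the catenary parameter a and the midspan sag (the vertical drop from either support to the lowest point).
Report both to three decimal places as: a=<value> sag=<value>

seed: a₀ = √(S³/(24(L−S))) = √(138.539³/(24·44.810)) = 49.723877
iter 1: u=1.393083  f(a)=+4.555e+00  f'(a)=-2.177e+00  a ← 49.723877 − (+4.555e+00/-2.177e+00) = 51.815728
iter 2: u=1.336843  f(a)=+3.032e-01  f'(a)=-1.896e+00  a ← 51.815728 − (+3.032e-01/-1.896e+00) = 51.975617
iter 3: u=1.332731  f(a)=+1.555e-03  f'(a)=-1.877e+00  a ← 51.975617 − (+1.555e-03/-1.877e+00) = 51.976445
iter 4: u=1.332709  f(a)=+4.139e-08  f'(a)=-1.877e+00  a ← 51.976445 − (+4.139e-08/-1.877e+00) = 51.976445
iter 5: u=1.332709  f(a)=+2.842e-14  f'(a)=-1.877e+00  a ← 51.976445 − (+2.842e-14/-1.877e+00) = 51.976445
converged: |Δa| < 1e-12 after 5 iterations
sag = a·(cosh(S/(2a)) − 1) = 51.976445·(cosh(1.332709) − 1) = 53.407447
T_max/T_min = cosh(S/(2a)) = 2.027532

a=51.976 sag=53.407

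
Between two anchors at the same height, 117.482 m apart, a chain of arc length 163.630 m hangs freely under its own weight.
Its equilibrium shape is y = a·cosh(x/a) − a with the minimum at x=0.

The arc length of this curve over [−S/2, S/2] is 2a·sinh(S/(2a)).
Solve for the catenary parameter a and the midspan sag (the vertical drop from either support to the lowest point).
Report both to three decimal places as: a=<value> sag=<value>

seed: a₀ = √(S³/(24(L−S))) = √(117.482³/(24·46.148)) = 38.262640
iter 1: u=1.535205  f(a)=+5.754e+00  f'(a)=-3.031e+00  a ← 38.262640 − (+5.754e+00/-3.031e+00) = 40.161084
iter 2: u=1.462635  f(a)=+4.559e-01  f'(a)=-2.568e+00  a ← 40.161084 − (+4.559e-01/-2.568e+00) = 40.338644
iter 3: u=1.456197  f(a)=+3.408e-03  f'(a)=-2.529e+00  a ← 40.338644 − (+3.408e-03/-2.529e+00) = 40.339991
iter 4: u=1.456148  f(a)=+1.935e-07  f'(a)=-2.529e+00  a ← 40.339991 − (+1.935e-07/-2.529e+00) = 40.339991
iter 5: u=1.456148  f(a)=+0.000e+00  f'(a)=-2.529e+00  a ← 40.339991 − (+0.000e+00/-2.529e+00) = 40.339991
converged: |Δa| < 1e-12 after 5 iterations
sag = a·(cosh(S/(2a)) − 1) = 40.339991·(cosh(1.456148) − 1) = 50.879574
T_max/T_min = cosh(S/(2a)) = 2.261269

a=40.340 sag=50.880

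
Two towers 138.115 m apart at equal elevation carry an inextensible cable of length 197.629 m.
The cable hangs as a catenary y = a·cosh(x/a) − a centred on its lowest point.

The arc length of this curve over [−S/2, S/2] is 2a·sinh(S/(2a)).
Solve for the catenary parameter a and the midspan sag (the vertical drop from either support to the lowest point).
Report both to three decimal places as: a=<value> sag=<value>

a=45.488 sag=63.294

seed: a₀ = √(S³/(24(L−S))) = √(138.115³/(24·59.514)) = 42.948310
iter 1: u=1.607921  f(a)=+8.184e+00  f'(a)=-3.557e+00  a ← 42.948310 − (+8.184e+00/-3.557e+00) = 45.248996
iter 2: u=1.526166  f(a)=+7.037e-01  f'(a)=-2.970e+00  a ← 45.248996 − (+7.037e-01/-2.970e+00) = 45.485938
iter 3: u=1.518216  f(a)=+6.282e-03  f'(a)=-2.917e+00  a ← 45.485938 − (+6.282e-03/-2.917e+00) = 45.488092
iter 4: u=1.518145  f(a)=+5.106e-07  f'(a)=-2.916e+00  a ← 45.488092 − (+5.106e-07/-2.916e+00) = 45.488092
iter 5: u=1.518145  f(a)=+2.842e-14  f'(a)=-2.916e+00  a ← 45.488092 − (+2.842e-14/-2.916e+00) = 45.488092
converged: |Δa| < 1e-12 after 5 iterations
sag = a·(cosh(S/(2a)) − 1) = 45.488092·(cosh(1.518145) − 1) = 63.293671
T_max/T_min = cosh(S/(2a)) = 2.391434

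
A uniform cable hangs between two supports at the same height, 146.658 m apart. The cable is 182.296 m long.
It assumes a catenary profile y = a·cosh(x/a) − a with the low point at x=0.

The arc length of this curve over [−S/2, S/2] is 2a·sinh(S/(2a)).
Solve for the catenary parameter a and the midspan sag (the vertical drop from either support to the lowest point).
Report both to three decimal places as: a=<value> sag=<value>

seed: a₀ = √(S³/(24(L−S))) = √(146.658³/(24·35.638)) = 60.729031
iter 1: u=1.207479  f(a)=+2.690e+00  f'(a)=-1.354e+00  a ← 60.729031 − (+2.690e+00/-1.354e+00) = 62.715853
iter 2: u=1.169226  f(a)=+1.377e-01  f'(a)=-1.219e+00  a ← 62.715853 − (+1.377e-01/-1.219e+00) = 62.828814
iter 3: u=1.167124  f(a)=+4.035e-04  f'(a)=-1.211e+00  a ← 62.828814 − (+4.035e-04/-1.211e+00) = 62.829148
iter 4: u=1.167118  f(a)=+3.489e-09  f'(a)=-1.211e+00  a ← 62.829148 − (+3.489e-09/-1.211e+00) = 62.829148
iter 5: u=1.167118  f(a)=+0.000e+00  f'(a)=-1.211e+00  a ← 62.829148 − (+0.000e+00/-1.211e+00) = 62.829148
converged: |Δa| < 1e-12 after 5 iterations
sag = a·(cosh(S/(2a)) − 1) = 62.829148·(cosh(1.167118) − 1) = 47.875232
T_max/T_min = cosh(S/(2a)) = 1.761991

a=62.829 sag=47.875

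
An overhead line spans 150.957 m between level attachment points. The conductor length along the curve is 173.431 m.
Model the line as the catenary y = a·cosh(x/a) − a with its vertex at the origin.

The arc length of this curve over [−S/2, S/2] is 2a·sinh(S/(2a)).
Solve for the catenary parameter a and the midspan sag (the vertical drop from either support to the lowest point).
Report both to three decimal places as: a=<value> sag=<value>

seed: a₀ = √(S³/(24(L−S))) = √(150.957³/(24·22.474)) = 79.860877
iter 1: u=0.945125  f(a)=+1.025e+00  f'(a)=-6.147e-01  a ← 79.860877 − (+1.025e+00/-6.147e-01) = 81.528869
iter 2: u=0.925789  f(a)=+3.300e-02  f'(a)=-5.757e-01  a ← 81.528869 − (+3.300e-02/-5.757e-01) = 81.586195
iter 3: u=0.925138  f(a)=+3.672e-05  f'(a)=-5.745e-01  a ← 81.586195 − (+3.672e-05/-5.745e-01) = 81.586259
iter 4: u=0.925137  f(a)=+4.556e-11  f'(a)=-5.745e-01  a ← 81.586259 − (+4.556e-11/-5.745e-01) = 81.586259
converged: |Δa| < 1e-12 after 4 iterations
sag = a·(cosh(S/(2a)) − 1) = 81.586259·(cosh(0.925137) − 1) = 37.476311
T_max/T_min = cosh(S/(2a)) = 1.459346

a=81.586 sag=37.476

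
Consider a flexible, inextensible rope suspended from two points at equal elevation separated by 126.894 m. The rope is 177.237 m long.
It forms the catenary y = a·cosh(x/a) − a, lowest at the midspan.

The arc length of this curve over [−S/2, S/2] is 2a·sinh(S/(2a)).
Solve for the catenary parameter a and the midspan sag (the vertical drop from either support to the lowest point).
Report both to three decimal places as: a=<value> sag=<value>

a=43.376 sag=55.288

seed: a₀ = √(S³/(24(L−S))) = √(126.894³/(24·50.343)) = 41.123159
iter 1: u=1.542853  f(a)=+6.343e+00  f'(a)=-3.083e+00  a ← 41.123159 − (+6.343e+00/-3.083e+00) = 43.180525
iter 2: u=1.469343  f(a)=+5.071e-01  f'(a)=-2.608e+00  a ← 43.180525 − (+5.071e-01/-2.608e+00) = 43.374949
iter 3: u=1.462757  f(a)=+3.863e-03  f'(a)=-2.568e+00  a ← 43.374949 − (+3.863e-03/-2.568e+00) = 43.376453
iter 4: u=1.462706  f(a)=+2.280e-07  f'(a)=-2.568e+00  a ← 43.376453 − (+2.280e-07/-2.568e+00) = 43.376453
iter 5: u=1.462706  f(a)=+2.842e-14  f'(a)=-2.568e+00  a ← 43.376453 − (+2.842e-14/-2.568e+00) = 43.376453
converged: |Δa| < 1e-12 after 5 iterations
sag = a·(cosh(S/(2a)) − 1) = 43.376453·(cosh(1.462706) − 1) = 55.288410
T_max/T_min = cosh(S/(2a)) = 2.274618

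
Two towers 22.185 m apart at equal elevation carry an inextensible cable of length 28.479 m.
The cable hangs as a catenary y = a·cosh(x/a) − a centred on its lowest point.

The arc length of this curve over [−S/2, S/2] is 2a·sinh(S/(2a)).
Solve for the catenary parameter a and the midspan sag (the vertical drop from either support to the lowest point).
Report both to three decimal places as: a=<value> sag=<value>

seed: a₀ = √(S³/(24(L−S))) = √(22.185³/(24·6.294)) = 8.501982
iter 1: u=1.304696  f(a)=+5.579e-01  f'(a)=-1.748e+00  a ← 8.501982 − (+5.579e-01/-1.748e+00) = 8.821080
iter 2: u=1.257499  f(a)=+3.295e-02  f'(a)=-1.547e+00  a ← 8.821080 − (+3.295e-02/-1.547e+00) = 8.842372
iter 3: u=1.254471  f(a)=+1.309e-04  f'(a)=-1.535e+00  a ← 8.842372 − (+1.309e-04/-1.535e+00) = 8.842457
iter 4: u=1.254459  f(a)=+2.083e-09  f'(a)=-1.535e+00  a ← 8.842457 − (+2.083e-09/-1.535e+00) = 8.842457
iter 5: u=1.254459  f(a)=+3.553e-15  f'(a)=-1.535e+00  a ← 8.842457 − (+3.553e-15/-1.535e+00) = 8.842457
converged: |Δa| < 1e-12 after 5 iterations
sag = a·(cosh(S/(2a)) − 1) = 8.842457·(cosh(1.254459) − 1) = 7.919178
T_max/T_min = cosh(S/(2a)) = 1.895586

a=8.842 sag=7.919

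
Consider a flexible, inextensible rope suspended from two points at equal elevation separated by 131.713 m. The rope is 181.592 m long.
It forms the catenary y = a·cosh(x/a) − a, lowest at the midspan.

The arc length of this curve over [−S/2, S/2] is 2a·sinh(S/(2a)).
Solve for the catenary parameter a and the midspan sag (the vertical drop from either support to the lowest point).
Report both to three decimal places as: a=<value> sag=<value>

seed: a₀ = √(S³/(24(L−S))) = √(131.713³/(24·49.879)) = 43.689641
iter 1: u=1.507371  f(a)=+5.983e+00  f'(a)=-2.846e+00  a ← 43.689641 − (+5.983e+00/-2.846e+00) = 45.791882
iter 2: u=1.438170  f(a)=+4.589e-01  f'(a)=-2.425e+00  a ← 45.791882 − (+4.589e-01/-2.425e+00) = 45.981160
iter 3: u=1.432250  f(a)=+3.196e-03  f'(a)=-2.391e+00  a ← 45.981160 − (+3.196e-03/-2.391e+00) = 45.982497
iter 4: u=1.432208  f(a)=+1.574e-07  f'(a)=-2.391e+00  a ← 45.982497 − (+1.574e-07/-2.391e+00) = 45.982497
iter 5: u=1.432208  f(a)=-2.842e-14  f'(a)=-2.391e+00  a ← 45.982497 − (-2.842e-14/-2.391e+00) = 45.982497
converged: |Δa| < 1e-12 after 5 iterations
sag = a·(cosh(S/(2a)) − 1) = 45.982497·(cosh(1.432208) − 1) = 55.793255
T_max/T_min = cosh(S/(2a)) = 2.213359

a=45.982 sag=55.793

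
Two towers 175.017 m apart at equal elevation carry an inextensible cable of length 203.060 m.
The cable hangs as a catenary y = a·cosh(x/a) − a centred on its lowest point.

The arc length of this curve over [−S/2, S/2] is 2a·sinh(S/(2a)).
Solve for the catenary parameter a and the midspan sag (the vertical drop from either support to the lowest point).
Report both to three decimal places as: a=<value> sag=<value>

seed: a₀ = √(S³/(24(L−S))) = √(175.017³/(24·28.043)) = 89.248823
iter 1: u=0.980500  f(a)=+1.379e+00  f'(a)=-6.909e-01  a ← 89.248823 − (+1.379e+00/-6.909e-01) = 91.245019
iter 2: u=0.959050  f(a)=+4.763e-02  f'(a)=-6.440e-01  a ← 91.245019 − (+4.763e-02/-6.440e-01) = 91.318985
iter 3: u=0.958273  f(a)=+6.131e-05  f'(a)=-6.423e-01  a ← 91.318985 − (+6.131e-05/-6.423e-01) = 91.319080
iter 4: u=0.958272  f(a)=+1.019e-10  f'(a)=-6.423e-01  a ← 91.319080 − (+1.019e-10/-6.423e-01) = 91.319080
iter 5: u=0.958272  f(a)=+2.842e-14  f'(a)=-6.423e-01  a ← 91.319080 − (+2.842e-14/-6.423e-01) = 91.319080
converged: |Δa| < 1e-12 after 5 iterations
sag = a·(cosh(S/(2a)) − 1) = 91.319080·(cosh(0.958272) − 1) = 45.236825
T_max/T_min = cosh(S/(2a)) = 1.495371

a=91.319 sag=45.237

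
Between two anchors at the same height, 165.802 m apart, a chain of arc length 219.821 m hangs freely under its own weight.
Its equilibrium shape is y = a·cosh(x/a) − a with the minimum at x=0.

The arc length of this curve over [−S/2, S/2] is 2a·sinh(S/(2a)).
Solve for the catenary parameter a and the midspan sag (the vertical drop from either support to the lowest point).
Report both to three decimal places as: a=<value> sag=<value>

a=61.998 sag=64.193

seed: a₀ = √(S³/(24(L−S))) = √(165.802³/(24·54.019)) = 59.293318
iter 1: u=1.398151  f(a)=+5.532e+00  f'(a)=-2.204e+00  a ← 59.293318 − (+5.532e+00/-2.204e+00) = 61.803413
iter 2: u=1.341366  f(a)=+3.707e-01  f'(a)=-1.918e+00  a ← 61.803413 − (+3.707e-01/-1.918e+00) = 61.996720
iter 3: u=1.337184  f(a)=+1.929e-03  f'(a)=-1.898e+00  a ← 61.996720 − (+1.929e-03/-1.898e+00) = 61.997736
iter 4: u=1.337162  f(a)=+5.281e-08  f'(a)=-1.898e+00  a ← 61.997736 − (+5.281e-08/-1.898e+00) = 61.997737
iter 5: u=1.337162  f(a)=-2.842e-14  f'(a)=-1.898e+00  a ← 61.997737 − (-2.842e-14/-1.898e+00) = 61.997737
converged: |Δa| < 1e-12 after 5 iterations
sag = a·(cosh(S/(2a)) − 1) = 61.997737·(cosh(1.337162) − 1) = 64.192744
T_max/T_min = cosh(S/(2a)) = 2.035405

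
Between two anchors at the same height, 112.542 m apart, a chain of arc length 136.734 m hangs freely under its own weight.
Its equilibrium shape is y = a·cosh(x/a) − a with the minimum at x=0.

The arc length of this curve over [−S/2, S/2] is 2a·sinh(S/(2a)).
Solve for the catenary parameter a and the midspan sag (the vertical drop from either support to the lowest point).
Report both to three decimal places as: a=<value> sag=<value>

a=51.073 sag=34.265

seed: a₀ = √(S³/(24(L−S))) = √(112.542³/(24·24.192)) = 49.548491
iter 1: u=1.135675  f(a)=+1.609e+00  f'(a)=-1.108e+00  a ← 49.548491 − (+1.609e+00/-1.108e+00) = 51.000035
iter 2: u=1.103352  f(a)=+7.341e-02  f'(a)=-1.009e+00  a ← 51.000035 − (+7.341e-02/-1.009e+00) = 51.072763
iter 3: u=1.101781  f(a)=+1.690e-04  f'(a)=-1.005e+00  a ← 51.072763 − (+1.690e-04/-1.005e+00) = 51.072931
iter 4: u=1.101777  f(a)=+9.003e-10  f'(a)=-1.005e+00  a ← 51.072931 − (+9.003e-10/-1.005e+00) = 51.072931
iter 5: u=1.101777  f(a)=-2.842e-14  f'(a)=-1.005e+00  a ← 51.072931 − (-2.842e-14/-1.005e+00) = 51.072931
converged: |Δa| < 1e-12 after 5 iterations
sag = a·(cosh(S/(2a)) − 1) = 51.072931·(cosh(1.101777) − 1) = 34.264581
T_max/T_min = cosh(S/(2a)) = 1.670895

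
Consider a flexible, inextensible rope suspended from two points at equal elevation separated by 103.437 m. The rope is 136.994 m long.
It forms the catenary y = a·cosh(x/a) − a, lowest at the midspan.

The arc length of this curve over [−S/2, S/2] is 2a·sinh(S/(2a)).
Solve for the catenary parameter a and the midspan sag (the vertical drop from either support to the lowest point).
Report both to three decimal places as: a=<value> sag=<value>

seed: a₀ = √(S³/(24(L−S))) = √(103.437³/(24·33.557)) = 37.069497
iter 1: u=1.395177  f(a)=+3.421e+00  f'(a)=-2.188e+00  a ← 37.069497 − (+3.421e+00/-2.188e+00) = 38.633030
iter 2: u=1.338712  f(a)=+2.284e-01  f'(a)=-1.905e+00  a ← 38.633030 − (+2.284e-01/-1.905e+00) = 38.752910
iter 3: u=1.334571  f(a)=+1.178e-03  f'(a)=-1.885e+00  a ← 38.752910 − (+1.178e-03/-1.885e+00) = 38.753535
iter 4: u=1.334549  f(a)=+3.173e-08  f'(a)=-1.885e+00  a ← 38.753535 − (+3.173e-08/-1.885e+00) = 38.753535
iter 5: u=1.334549  f(a)=+0.000e+00  f'(a)=-1.885e+00  a ← 38.753535 − (+0.000e+00/-1.885e+00) = 38.753535
converged: |Δa| < 1e-12 after 5 iterations
sag = a·(cosh(S/(2a)) − 1) = 38.753535·(cosh(1.334549) − 1) = 39.946373
T_max/T_min = cosh(S/(2a)) = 2.030780

a=38.754 sag=39.946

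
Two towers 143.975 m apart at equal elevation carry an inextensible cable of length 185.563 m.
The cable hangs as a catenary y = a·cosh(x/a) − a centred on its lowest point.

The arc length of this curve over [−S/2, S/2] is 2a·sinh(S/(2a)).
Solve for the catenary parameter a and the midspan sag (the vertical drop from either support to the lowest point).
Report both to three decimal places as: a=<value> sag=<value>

a=56.909 sag=51.935

seed: a₀ = √(S³/(24(L−S))) = √(143.975³/(24·41.588)) = 54.681572
iter 1: u=1.316486  f(a)=+3.756e+00  f'(a)=-1.802e+00  a ← 54.681572 − (+3.756e+00/-1.802e+00) = 56.766541
iter 2: u=1.268133  f(a)=+2.255e-01  f'(a)=-1.591e+00  a ← 56.766541 − (+2.255e-01/-1.591e+00) = 56.908276
iter 3: u=1.264974  f(a)=+9.278e-04  f'(a)=-1.578e+00  a ← 56.908276 − (+9.278e-04/-1.578e+00) = 56.908864
iter 4: u=1.264961  f(a)=+1.585e-08  f'(a)=-1.578e+00  a ← 56.908864 − (+1.585e-08/-1.578e+00) = 56.908864
iter 5: u=1.264961  f(a)=+2.842e-14  f'(a)=-1.578e+00  a ← 56.908864 − (+2.842e-14/-1.578e+00) = 56.908864
converged: |Δa| < 1e-12 after 5 iterations
sag = a·(cosh(S/(2a)) − 1) = 56.908864·(cosh(1.264961) − 1) = 51.935178
T_max/T_min = cosh(S/(2a)) = 1.912603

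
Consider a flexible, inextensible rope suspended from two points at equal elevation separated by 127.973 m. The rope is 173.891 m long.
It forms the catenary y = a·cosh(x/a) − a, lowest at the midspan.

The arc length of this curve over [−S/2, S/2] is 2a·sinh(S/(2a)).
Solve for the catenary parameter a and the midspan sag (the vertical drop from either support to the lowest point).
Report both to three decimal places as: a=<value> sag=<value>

a=45.786 sag=52.478

seed: a₀ = √(S³/(24(L−S))) = √(127.973³/(24·45.918)) = 43.609431
iter 1: u=1.467263  f(a)=+5.204e+00  f'(a)=-2.596e+00  a ← 43.609431 − (+5.204e+00/-2.596e+00) = 45.614359
iter 2: u=1.402771  f(a)=+3.804e-01  f'(a)=-2.229e+00  a ← 45.614359 − (+3.804e-01/-2.229e+00) = 45.785034
iter 3: u=1.397542  f(a)=+2.387e-03  f'(a)=-2.201e+00  a ← 45.785034 − (+2.387e-03/-2.201e+00) = 45.786119
iter 4: u=1.397509  f(a)=+9.528e-08  f'(a)=-2.201e+00  a ← 45.786119 − (+9.528e-08/-2.201e+00) = 45.786119
iter 5: u=1.397509  f(a)=+0.000e+00  f'(a)=-2.201e+00  a ← 45.786119 − (+0.000e+00/-2.201e+00) = 45.786119
converged: |Δa| < 1e-12 after 5 iterations
sag = a·(cosh(S/(2a)) − 1) = 45.786119·(cosh(1.397509) − 1) = 52.478263
T_max/T_min = cosh(S/(2a)) = 2.146161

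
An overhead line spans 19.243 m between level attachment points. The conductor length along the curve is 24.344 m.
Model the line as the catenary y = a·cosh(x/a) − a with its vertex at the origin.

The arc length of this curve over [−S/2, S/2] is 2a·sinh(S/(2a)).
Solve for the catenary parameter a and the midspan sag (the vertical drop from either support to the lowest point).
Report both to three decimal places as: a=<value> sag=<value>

a=7.916 sag=6.604

seed: a₀ = √(S³/(24(L−S))) = √(19.243³/(24·5.101)) = 7.629145
iter 1: u=1.261150  f(a)=+4.214e-01  f'(a)=-1.562e+00  a ← 7.629145 − (+4.214e-01/-1.562e+00) = 7.898840
iter 2: u=1.218090  f(a)=+2.337e-02  f'(a)=-1.393e+00  a ← 7.898840 − (+2.337e-02/-1.393e+00) = 7.915615
iter 3: u=1.215509  f(a)=+8.128e-05  f'(a)=-1.384e+00  a ← 7.915615 − (+8.128e-05/-1.384e+00) = 7.915674
iter 4: u=1.215500  f(a)=+9.902e-10  f'(a)=-1.384e+00  a ← 7.915674 − (+9.902e-10/-1.384e+00) = 7.915674
iter 5: u=1.215500  f(a)=+3.553e-15  f'(a)=-1.384e+00  a ← 7.915674 − (+3.553e-15/-1.384e+00) = 7.915674
converged: |Δa| < 1e-12 after 5 iterations
sag = a·(cosh(S/(2a)) − 1) = 7.915674·(cosh(1.215500) − 1) = 6.603812
T_max/T_min = cosh(S/(2a)) = 1.834270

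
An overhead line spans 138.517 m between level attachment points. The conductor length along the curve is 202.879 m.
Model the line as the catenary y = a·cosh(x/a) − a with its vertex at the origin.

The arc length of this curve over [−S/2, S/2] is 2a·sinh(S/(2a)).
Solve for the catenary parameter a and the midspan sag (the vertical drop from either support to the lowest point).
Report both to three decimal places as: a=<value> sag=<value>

seed: a₀ = √(S³/(24(L−S))) = √(138.517³/(24·64.362)) = 41.479568
iter 1: u=1.669702  f(a)=+9.591e+00  f'(a)=-4.059e+00  a ← 41.479568 − (+9.591e+00/-4.059e+00) = 43.842323
iter 2: u=1.579718  f(a)=+8.805e-01  f'(a)=-3.345e+00  a ← 43.842323 − (+8.805e-01/-3.345e+00) = 44.105540
iter 3: u=1.570290  f(a)=+9.078e-03  f'(a)=-3.277e+00  a ← 44.105540 − (+9.078e-03/-3.277e+00) = 44.108310
iter 4: u=1.570192  f(a)=+9.870e-07  f'(a)=-3.276e+00  a ← 44.108310 − (+9.870e-07/-3.276e+00) = 44.108310
iter 5: u=1.570192  f(a)=+0.000e+00  f'(a)=-3.276e+00  a ← 44.108310 − (+0.000e+00/-3.276e+00) = 44.108310
converged: |Δa| < 1e-12 after 5 iterations
sag = a·(cosh(S/(2a)) − 1) = 44.108310·(cosh(1.570192) − 1) = 66.505953
T_max/T_min = cosh(S/(2a)) = 2.507787

a=44.108 sag=66.506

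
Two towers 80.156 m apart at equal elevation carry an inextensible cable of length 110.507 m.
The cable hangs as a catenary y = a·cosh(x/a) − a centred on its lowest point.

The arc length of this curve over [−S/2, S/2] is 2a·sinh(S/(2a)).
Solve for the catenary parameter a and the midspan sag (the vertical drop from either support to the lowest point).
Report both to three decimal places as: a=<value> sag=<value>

a=27.985 sag=33.951

seed: a₀ = √(S³/(24(L−S))) = √(80.156³/(24·30.351)) = 26.589608
iter 1: u=1.507281  f(a)=+3.640e+00  f'(a)=-2.845e+00  a ← 26.589608 − (+3.640e+00/-2.845e+00) = 27.868907
iter 2: u=1.438090  f(a)=+2.792e-01  f'(a)=-2.424e+00  a ← 27.868907 − (+2.792e-01/-2.424e+00) = 27.984076
iter 3: u=1.432172  f(a)=+1.944e-03  f'(a)=-2.391e+00  a ← 27.984076 − (+1.944e-03/-2.391e+00) = 27.984890
iter 4: u=1.432130  f(a)=+9.570e-08  f'(a)=-2.390e+00  a ← 27.984890 − (+9.570e-08/-2.390e+00) = 27.984890
iter 5: u=1.432130  f(a)=+0.000e+00  f'(a)=-2.390e+00  a ← 27.984890 − (+0.000e+00/-2.390e+00) = 27.984890
converged: |Δa| < 1e-12 after 5 iterations
sag = a·(cosh(S/(2a)) − 1) = 27.984890·(cosh(1.432130) − 1) = 33.951395
T_max/T_min = cosh(S/(2a)) = 2.213205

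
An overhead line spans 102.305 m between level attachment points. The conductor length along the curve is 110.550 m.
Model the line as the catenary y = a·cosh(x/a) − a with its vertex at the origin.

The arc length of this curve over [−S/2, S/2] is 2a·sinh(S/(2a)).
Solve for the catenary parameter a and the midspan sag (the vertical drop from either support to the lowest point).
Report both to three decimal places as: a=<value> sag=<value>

seed: a₀ = √(S³/(24(L−S))) = √(102.305³/(24·8.245)) = 73.560443
iter 1: u=0.695381  f(a)=+2.017e-01  f'(a)=-2.352e-01  a ← 73.560443 − (+2.017e-01/-2.352e-01) = 74.417830
iter 2: u=0.687369  f(a)=+3.580e-03  f'(a)=-2.269e-01  a ← 74.417830 − (+3.580e-03/-2.269e-01) = 74.433607
iter 3: u=0.687223  f(a)=+1.173e-06  f'(a)=-2.268e-01  a ← 74.433607 − (+1.173e-06/-2.268e-01) = 74.433612
iter 4: u=0.687223  f(a)=+1.137e-13  f'(a)=-2.268e-01  a ← 74.433612 − (+1.137e-13/-2.268e-01) = 74.433612
converged: |Δa| < 1e-12 after 4 iterations
sag = a·(cosh(S/(2a)) − 1) = 74.433612·(cosh(0.687223) − 1) = 18.279323
T_max/T_min = cosh(S/(2a)) = 1.245579

a=74.434 sag=18.279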